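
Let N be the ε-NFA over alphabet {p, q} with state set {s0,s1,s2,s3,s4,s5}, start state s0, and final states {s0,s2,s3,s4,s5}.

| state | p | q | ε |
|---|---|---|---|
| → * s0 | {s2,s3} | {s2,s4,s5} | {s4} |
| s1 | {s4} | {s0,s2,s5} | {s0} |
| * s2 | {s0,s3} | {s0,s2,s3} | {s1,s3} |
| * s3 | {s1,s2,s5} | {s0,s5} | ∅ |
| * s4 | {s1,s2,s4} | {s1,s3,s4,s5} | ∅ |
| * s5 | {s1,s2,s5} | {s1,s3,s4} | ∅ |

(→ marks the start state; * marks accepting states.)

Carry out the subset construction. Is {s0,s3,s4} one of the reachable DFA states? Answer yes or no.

Start state of the DFA: {s0,s4} (ε-closure of the NFA start).
{s0,s4} --p--> {s0,s1,s2,s3,s4}  [new]
{s0,s4} --q--> {s0,s1,s2,s3,s4,s5}  [new]
{s0,s1,s2,s3,s4} --p--> {s0,s1,s2,s3,s4,s5}  [seen]
{s0,s1,s2,s3,s4} --q--> {s0,s1,s2,s3,s4,s5}  [seen]
{s0,s1,s2,s3,s4,s5} --p--> {s0,s1,s2,s3,s4,s5}  [seen]
{s0,s1,s2,s3,s4,s5} --q--> {s0,s1,s2,s3,s4,s5}  [seen]
Reachable DFA states: {s0,s4}, {s0,s1,s2,s3,s4}, {s0,s1,s2,s3,s4,s5}.
{s0,s3,s4} is not among them.

no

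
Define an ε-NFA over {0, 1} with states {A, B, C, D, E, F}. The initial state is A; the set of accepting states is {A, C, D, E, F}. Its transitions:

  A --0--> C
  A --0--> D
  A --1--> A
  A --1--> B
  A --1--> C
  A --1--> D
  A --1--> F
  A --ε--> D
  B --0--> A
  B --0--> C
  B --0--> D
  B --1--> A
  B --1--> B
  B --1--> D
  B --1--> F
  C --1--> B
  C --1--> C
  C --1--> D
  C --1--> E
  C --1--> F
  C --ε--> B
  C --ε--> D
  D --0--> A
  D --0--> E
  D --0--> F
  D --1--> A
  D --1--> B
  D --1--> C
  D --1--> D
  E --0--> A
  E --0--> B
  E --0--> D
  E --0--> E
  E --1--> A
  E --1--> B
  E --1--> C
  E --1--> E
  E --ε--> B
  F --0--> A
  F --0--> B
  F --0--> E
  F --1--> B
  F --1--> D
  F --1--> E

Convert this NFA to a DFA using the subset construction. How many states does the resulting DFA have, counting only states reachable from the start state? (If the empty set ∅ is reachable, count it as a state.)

Start state of the DFA: {A, D} (ε-closure of the NFA start).
{A, D} --0--> {A, B, C, D, E, F}  [new]
{A, D} --1--> {A, B, C, D, F}  [new]
{A, B, C, D, E, F} --0--> {A, B, C, D, E, F}  [seen]
{A, B, C, D, E, F} --1--> {A, B, C, D, E, F}  [seen]
{A, B, C, D, F} --0--> {A, B, C, D, E, F}  [seen]
{A, B, C, D, F} --1--> {A, B, C, D, E, F}  [seen]
Reachable DFA states: {A, D}, {A, B, C, D, E, F}, {A, B, C, D, F}.

3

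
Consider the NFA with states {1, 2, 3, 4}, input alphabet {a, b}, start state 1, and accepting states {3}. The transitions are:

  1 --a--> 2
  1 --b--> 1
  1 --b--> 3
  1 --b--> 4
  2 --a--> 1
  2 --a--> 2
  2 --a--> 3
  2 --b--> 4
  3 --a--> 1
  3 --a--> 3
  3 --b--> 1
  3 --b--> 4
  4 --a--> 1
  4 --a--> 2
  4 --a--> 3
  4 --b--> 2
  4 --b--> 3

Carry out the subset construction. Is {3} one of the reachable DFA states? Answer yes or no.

Start state of the DFA: {1}.
{1} --a--> {2}  [new]
{1} --b--> {1, 3, 4}  [new]
{2} --a--> {1, 2, 3}  [new]
{2} --b--> {4}  [new]
{1, 3, 4} --a--> {1, 2, 3}  [seen]
{1, 3, 4} --b--> {1, 2, 3, 4}  [new]
{1, 2, 3} --a--> {1, 2, 3}  [seen]
{1, 2, 3} --b--> {1, 3, 4}  [seen]
{4} --a--> {1, 2, 3}  [seen]
{4} --b--> {2, 3}  [new]
{1, 2, 3, 4} --a--> {1, 2, 3}  [seen]
{1, 2, 3, 4} --b--> {1, 2, 3, 4}  [seen]
{2, 3} --a--> {1, 2, 3}  [seen]
{2, 3} --b--> {1, 4}  [new]
{1, 4} --a--> {1, 2, 3}  [seen]
{1, 4} --b--> {1, 2, 3, 4}  [seen]
Reachable DFA states: {1}, {2}, {1, 3, 4}, {1, 2, 3}, {4}, {1, 2, 3, 4}, {2, 3}, {1, 4}.
{3} is not among them.

no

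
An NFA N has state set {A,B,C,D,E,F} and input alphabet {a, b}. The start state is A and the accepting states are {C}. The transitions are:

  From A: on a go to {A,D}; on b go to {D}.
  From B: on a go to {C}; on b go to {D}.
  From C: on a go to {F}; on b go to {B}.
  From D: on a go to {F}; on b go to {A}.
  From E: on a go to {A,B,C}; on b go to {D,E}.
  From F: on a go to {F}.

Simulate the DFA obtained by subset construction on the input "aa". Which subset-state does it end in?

{A,D,F}

Start: {A}.
δ(A,a) = {A,D}.
Union: {A,D}.
After a: {A,D}.
δ(A,a) = {A,D}; δ(D,a) = {F}.
Union: {A,D,F}.
After a: {A,D,F}.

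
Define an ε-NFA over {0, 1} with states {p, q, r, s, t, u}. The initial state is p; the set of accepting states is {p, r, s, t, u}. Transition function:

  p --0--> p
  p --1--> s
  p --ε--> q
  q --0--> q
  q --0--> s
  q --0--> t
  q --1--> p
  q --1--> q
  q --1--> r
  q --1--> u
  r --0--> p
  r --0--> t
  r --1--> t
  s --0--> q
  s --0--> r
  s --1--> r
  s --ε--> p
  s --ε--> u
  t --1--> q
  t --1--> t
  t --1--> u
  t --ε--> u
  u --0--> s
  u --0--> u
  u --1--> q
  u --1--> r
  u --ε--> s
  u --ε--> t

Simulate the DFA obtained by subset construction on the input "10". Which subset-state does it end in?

{p, q, r, s, t, u}

Start: {p, q}.
δ(p,1) = {s}; δ(q,1) = {p, q, r, u}.
Union: {p, q, r, s, u}.
ε-closure gives {p, q, r, s, t, u}.
After 1: {p, q, r, s, t, u}.
δ(p,0) = {p}; δ(q,0) = {q, s, t}; δ(r,0) = {p, t}; δ(s,0) = {q, r}; δ(t,0) = ∅; δ(u,0) = {s, u}.
Union: {p, q, r, s, t, u}.
After 0: {p, q, r, s, t, u}.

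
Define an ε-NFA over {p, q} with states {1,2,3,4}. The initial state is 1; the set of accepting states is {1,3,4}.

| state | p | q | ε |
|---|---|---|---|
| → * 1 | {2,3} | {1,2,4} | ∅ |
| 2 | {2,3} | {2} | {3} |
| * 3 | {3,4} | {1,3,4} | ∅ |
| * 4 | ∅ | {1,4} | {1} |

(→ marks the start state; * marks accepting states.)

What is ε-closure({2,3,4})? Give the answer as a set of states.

Begin with {2,3,4}.
4 →ε {1}; add 1.
ε-closure = {1,2,3,4}.

{1,2,3,4}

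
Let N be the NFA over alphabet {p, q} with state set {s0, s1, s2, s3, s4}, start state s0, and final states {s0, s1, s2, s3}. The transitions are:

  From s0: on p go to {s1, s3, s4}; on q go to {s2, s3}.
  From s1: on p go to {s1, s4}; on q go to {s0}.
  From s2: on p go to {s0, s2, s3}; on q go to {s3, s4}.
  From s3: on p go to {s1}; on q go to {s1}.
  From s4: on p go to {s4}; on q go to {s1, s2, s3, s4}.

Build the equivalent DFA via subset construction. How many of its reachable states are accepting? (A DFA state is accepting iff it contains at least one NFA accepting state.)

Start state of the DFA: {s0}.
{s0} --p--> {s1, s3, s4}  [new]
{s0} --q--> {s2, s3}  [new]
{s1, s3, s4} --p--> {s1, s4}  [new]
{s1, s3, s4} --q--> {s0, s1, s2, s3, s4}  [new]
{s2, s3} --p--> {s0, s1, s2, s3}  [new]
{s2, s3} --q--> {s1, s3, s4}  [seen]
{s1, s4} --p--> {s1, s4}  [seen]
{s1, s4} --q--> {s0, s1, s2, s3, s4}  [seen]
{s0, s1, s2, s3, s4} --p--> {s0, s1, s2, s3, s4}  [seen]
{s0, s1, s2, s3, s4} --q--> {s0, s1, s2, s3, s4}  [seen]
{s0, s1, s2, s3} --p--> {s0, s1, s2, s3, s4}  [seen]
{s0, s1, s2, s3} --q--> {s0, s1, s2, s3, s4}  [seen]
Reachable DFA states: {s0}, {s1, s3, s4}, {s2, s3}, {s1, s4}, {s0, s1, s2, s3, s4}, {s0, s1, s2, s3}.
Accepting DFA states (contain an NFA accepting state): {s0}, {s1, s3, s4}, {s2, s3}, {s1, s4}, {s0, s1, s2, s3, s4}, {s0, s1, s2, s3}.

6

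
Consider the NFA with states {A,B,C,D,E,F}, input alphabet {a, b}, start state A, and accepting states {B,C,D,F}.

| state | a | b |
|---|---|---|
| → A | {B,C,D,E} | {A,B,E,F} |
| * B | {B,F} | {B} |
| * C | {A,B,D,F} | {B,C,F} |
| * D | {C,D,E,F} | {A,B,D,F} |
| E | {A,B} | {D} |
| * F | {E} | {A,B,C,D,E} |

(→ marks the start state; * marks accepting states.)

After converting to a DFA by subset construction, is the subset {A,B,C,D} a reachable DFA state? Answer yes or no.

no

Start state of the DFA: {A}.
{A} --a--> {B,C,D,E}  [new]
{A} --b--> {A,B,E,F}  [new]
{B,C,D,E} --a--> {A,B,C,D,E,F}  [new]
{B,C,D,E} --b--> {A,B,C,D,F}  [new]
{A,B,E,F} --a--> {A,B,C,D,E,F}  [seen]
{A,B,E,F} --b--> {A,B,C,D,E,F}  [seen]
{A,B,C,D,E,F} --a--> {A,B,C,D,E,F}  [seen]
{A,B,C,D,E,F} --b--> {A,B,C,D,E,F}  [seen]
{A,B,C,D,F} --a--> {A,B,C,D,E,F}  [seen]
{A,B,C,D,F} --b--> {A,B,C,D,E,F}  [seen]
Reachable DFA states: {A}, {B,C,D,E}, {A,B,E,F}, {A,B,C,D,E,F}, {A,B,C,D,F}.
{A,B,C,D} is not among them.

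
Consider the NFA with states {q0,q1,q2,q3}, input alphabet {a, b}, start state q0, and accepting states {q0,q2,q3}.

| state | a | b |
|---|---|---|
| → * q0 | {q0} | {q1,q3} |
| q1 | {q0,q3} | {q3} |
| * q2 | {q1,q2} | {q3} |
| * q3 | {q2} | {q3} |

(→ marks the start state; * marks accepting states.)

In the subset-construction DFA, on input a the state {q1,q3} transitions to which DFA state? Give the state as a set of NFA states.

{q0,q2,q3}

δ(q1,a) = {q0,q3}; δ(q3,a) = {q2}.
Union: {q0,q2,q3}.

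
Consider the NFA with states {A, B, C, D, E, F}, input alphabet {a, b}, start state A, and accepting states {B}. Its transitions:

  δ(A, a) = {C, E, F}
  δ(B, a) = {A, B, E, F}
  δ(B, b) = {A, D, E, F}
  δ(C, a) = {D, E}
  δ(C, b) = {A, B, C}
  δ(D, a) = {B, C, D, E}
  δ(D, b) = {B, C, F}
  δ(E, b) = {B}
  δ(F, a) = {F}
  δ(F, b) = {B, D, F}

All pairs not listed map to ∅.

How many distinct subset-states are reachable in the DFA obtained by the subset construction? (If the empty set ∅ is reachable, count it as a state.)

Start state of the DFA: {A}.
{A} --a--> {C, E, F}  [new]
{A} --b--> ∅  [new]
{C, E, F} --a--> {D, E, F}  [new]
{C, E, F} --b--> {A, B, C, D, F}  [new]
∅ --a--> ∅  [seen]
∅ --b--> ∅  [seen]
{D, E, F} --a--> {B, C, D, E, F}  [new]
{D, E, F} --b--> {B, C, D, F}  [new]
{A, B, C, D, F} --a--> {A, B, C, D, E, F}  [new]
{A, B, C, D, F} --b--> {A, B, C, D, E, F}  [seen]
{B, C, D, E, F} --a--> {A, B, C, D, E, F}  [seen]
{B, C, D, E, F} --b--> {A, B, C, D, E, F}  [seen]
{B, C, D, F} --a--> {A, B, C, D, E, F}  [seen]
{B, C, D, F} --b--> {A, B, C, D, E, F}  [seen]
{A, B, C, D, E, F} --a--> {A, B, C, D, E, F}  [seen]
{A, B, C, D, E, F} --b--> {A, B, C, D, E, F}  [seen]
Reachable DFA states: {A}, {C, E, F}, ∅, {D, E, F}, {A, B, C, D, F}, {B, C, D, E, F}, {B, C, D, F}, {A, B, C, D, E, F}.

8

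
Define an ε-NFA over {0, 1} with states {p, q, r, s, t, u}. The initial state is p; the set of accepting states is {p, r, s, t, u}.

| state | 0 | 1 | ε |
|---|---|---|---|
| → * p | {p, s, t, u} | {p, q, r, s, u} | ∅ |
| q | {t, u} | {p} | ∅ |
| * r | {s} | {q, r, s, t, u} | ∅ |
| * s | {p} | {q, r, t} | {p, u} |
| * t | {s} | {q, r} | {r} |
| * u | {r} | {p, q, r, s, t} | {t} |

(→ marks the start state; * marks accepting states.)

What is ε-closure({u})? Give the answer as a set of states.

{r, t, u}

Begin with {u}.
u →ε {t}; add t.
t →ε {r}; add r.
ε-closure = {r, t, u}.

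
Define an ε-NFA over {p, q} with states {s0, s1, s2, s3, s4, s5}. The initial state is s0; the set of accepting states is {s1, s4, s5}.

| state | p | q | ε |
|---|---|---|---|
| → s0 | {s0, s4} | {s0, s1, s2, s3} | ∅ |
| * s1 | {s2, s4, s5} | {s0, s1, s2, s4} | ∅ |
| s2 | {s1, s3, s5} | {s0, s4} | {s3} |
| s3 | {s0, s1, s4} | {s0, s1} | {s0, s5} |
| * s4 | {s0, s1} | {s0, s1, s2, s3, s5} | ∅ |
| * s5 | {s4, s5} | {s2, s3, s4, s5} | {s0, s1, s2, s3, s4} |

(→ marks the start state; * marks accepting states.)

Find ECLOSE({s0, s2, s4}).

{s0, s1, s2, s3, s4, s5}

Begin with {s0, s2, s4}.
s2 →ε {s3}; add s3.
s3 →ε {s0, s5}; add s5.
s5 →ε {s0, s1, s2, s3, s4}; add s1.
ε-closure = {s0, s1, s2, s3, s4, s5}.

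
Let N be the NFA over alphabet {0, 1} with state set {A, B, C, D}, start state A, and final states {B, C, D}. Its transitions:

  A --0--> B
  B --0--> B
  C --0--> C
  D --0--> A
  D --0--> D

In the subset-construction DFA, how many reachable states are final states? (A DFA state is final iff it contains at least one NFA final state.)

1

Start state of the DFA: {A}.
{A} --0--> {B}  [new]
{A} --1--> ∅  [new]
{B} --0--> {B}  [seen]
{B} --1--> ∅  [seen]
∅ --0--> ∅  [seen]
∅ --1--> ∅  [seen]
Reachable DFA states: {A}, {B}, ∅.
Accepting DFA states (contain an NFA accepting state): {B}.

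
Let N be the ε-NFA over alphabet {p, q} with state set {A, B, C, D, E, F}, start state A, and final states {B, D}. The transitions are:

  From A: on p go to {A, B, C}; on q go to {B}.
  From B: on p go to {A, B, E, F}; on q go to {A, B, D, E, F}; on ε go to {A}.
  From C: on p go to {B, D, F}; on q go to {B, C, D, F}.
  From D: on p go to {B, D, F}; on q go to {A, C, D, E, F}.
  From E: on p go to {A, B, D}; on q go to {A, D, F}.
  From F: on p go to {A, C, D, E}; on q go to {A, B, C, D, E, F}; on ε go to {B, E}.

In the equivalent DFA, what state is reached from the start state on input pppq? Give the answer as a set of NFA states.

Start: {A}.
δ(A,p) = {A, B, C}.
Union: {A, B, C}.
After p: {A, B, C}.
δ(A,p) = {A, B, C}; δ(B,p) = {A, B, E, F}; δ(C,p) = {B, D, F}.
Union: {A, B, C, D, E, F}.
After p: {A, B, C, D, E, F}.
δ(A,p) = {A, B, C}; δ(B,p) = {A, B, E, F}; δ(C,p) = {B, D, F}; δ(D,p) = {B, D, F}; δ(E,p) = {A, B, D}; δ(F,p) = {A, C, D, E}.
Union: {A, B, C, D, E, F}.
After p: {A, B, C, D, E, F}.
δ(A,q) = {B}; δ(B,q) = {A, B, D, E, F}; δ(C,q) = {B, C, D, F}; δ(D,q) = {A, C, D, E, F}; δ(E,q) = {A, D, F}; δ(F,q) = {A, B, C, D, E, F}.
Union: {A, B, C, D, E, F}.
After q: {A, B, C, D, E, F}.

{A, B, C, D, E, F}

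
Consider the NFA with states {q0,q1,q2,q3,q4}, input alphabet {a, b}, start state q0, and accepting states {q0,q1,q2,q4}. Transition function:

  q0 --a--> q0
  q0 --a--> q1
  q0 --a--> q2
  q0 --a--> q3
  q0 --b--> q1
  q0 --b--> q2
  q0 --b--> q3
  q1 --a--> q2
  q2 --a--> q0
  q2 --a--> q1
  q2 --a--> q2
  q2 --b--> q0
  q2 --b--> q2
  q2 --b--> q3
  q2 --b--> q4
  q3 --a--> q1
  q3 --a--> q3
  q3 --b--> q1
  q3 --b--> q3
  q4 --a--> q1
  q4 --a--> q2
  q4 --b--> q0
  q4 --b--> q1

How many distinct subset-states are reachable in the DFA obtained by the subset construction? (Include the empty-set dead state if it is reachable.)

Start state of the DFA: {q0}.
{q0} --a--> {q0,q1,q2,q3}  [new]
{q0} --b--> {q1,q2,q3}  [new]
{q0,q1,q2,q3} --a--> {q0,q1,q2,q3}  [seen]
{q0,q1,q2,q3} --b--> {q0,q1,q2,q3,q4}  [new]
{q1,q2,q3} --a--> {q0,q1,q2,q3}  [seen]
{q1,q2,q3} --b--> {q0,q1,q2,q3,q4}  [seen]
{q0,q1,q2,q3,q4} --a--> {q0,q1,q2,q3}  [seen]
{q0,q1,q2,q3,q4} --b--> {q0,q1,q2,q3,q4}  [seen]
Reachable DFA states: {q0}, {q0,q1,q2,q3}, {q1,q2,q3}, {q0,q1,q2,q3,q4}.

4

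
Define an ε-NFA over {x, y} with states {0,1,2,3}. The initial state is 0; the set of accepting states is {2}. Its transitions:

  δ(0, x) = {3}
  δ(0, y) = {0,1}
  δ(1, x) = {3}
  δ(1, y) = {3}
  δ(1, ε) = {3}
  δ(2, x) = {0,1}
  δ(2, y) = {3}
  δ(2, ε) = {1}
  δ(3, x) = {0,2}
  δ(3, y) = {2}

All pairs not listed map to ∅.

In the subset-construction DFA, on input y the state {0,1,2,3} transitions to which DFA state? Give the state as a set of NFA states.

{0,1,2,3}

δ(0,y) = {0,1}; δ(1,y) = {3}; δ(2,y) = {3}; δ(3,y) = {2}.
Union: {0,1,2,3}.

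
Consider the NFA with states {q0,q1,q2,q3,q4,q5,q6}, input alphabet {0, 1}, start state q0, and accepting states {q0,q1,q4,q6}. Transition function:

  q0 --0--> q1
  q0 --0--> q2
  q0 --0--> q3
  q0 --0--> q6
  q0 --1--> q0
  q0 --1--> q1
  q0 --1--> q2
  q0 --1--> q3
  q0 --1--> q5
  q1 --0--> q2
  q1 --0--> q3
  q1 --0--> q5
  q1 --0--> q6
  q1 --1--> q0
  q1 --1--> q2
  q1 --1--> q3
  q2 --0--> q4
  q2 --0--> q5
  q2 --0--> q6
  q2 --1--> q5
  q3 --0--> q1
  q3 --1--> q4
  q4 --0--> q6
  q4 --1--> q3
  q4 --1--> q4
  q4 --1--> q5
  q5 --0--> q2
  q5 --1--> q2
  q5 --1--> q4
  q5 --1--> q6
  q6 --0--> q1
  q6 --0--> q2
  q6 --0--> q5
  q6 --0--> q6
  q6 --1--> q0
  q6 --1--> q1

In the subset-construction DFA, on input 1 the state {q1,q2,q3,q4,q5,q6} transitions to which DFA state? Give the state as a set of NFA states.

{q0,q1,q2,q3,q4,q5,q6}

δ(q1,1) = {q0,q2,q3}; δ(q2,1) = {q5}; δ(q3,1) = {q4}; δ(q4,1) = {q3,q4,q5}; δ(q5,1) = {q2,q4,q6}; δ(q6,1) = {q0,q1}.
Union: {q0,q1,q2,q3,q4,q5,q6}.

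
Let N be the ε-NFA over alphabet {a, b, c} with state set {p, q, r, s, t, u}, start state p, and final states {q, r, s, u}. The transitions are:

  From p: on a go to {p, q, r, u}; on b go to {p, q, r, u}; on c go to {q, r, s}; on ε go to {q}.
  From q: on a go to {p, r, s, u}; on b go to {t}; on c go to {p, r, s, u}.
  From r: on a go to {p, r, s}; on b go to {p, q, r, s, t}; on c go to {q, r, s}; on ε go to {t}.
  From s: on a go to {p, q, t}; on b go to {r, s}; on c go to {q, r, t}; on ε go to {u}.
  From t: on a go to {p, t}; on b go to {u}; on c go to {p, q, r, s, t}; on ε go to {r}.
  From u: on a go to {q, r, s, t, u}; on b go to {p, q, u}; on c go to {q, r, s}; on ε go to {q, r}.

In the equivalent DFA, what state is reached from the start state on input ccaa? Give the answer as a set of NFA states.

Start: {p, q}.
δ(p,c) = {q, r, s}; δ(q,c) = {p, r, s, u}.
Union: {p, q, r, s, u}.
ε-closure gives {p, q, r, s, t, u}.
After c: {p, q, r, s, t, u}.
δ(p,c) = {q, r, s}; δ(q,c) = {p, r, s, u}; δ(r,c) = {q, r, s}; δ(s,c) = {q, r, t}; δ(t,c) = {p, q, r, s, t}; δ(u,c) = {q, r, s}.
Union: {p, q, r, s, t, u}.
After c: {p, q, r, s, t, u}.
δ(p,a) = {p, q, r, u}; δ(q,a) = {p, r, s, u}; δ(r,a) = {p, r, s}; δ(s,a) = {p, q, t}; δ(t,a) = {p, t}; δ(u,a) = {q, r, s, t, u}.
Union: {p, q, r, s, t, u}.
After a: {p, q, r, s, t, u}.
δ(p,a) = {p, q, r, u}; δ(q,a) = {p, r, s, u}; δ(r,a) = {p, r, s}; δ(s,a) = {p, q, t}; δ(t,a) = {p, t}; δ(u,a) = {q, r, s, t, u}.
Union: {p, q, r, s, t, u}.
After a: {p, q, r, s, t, u}.

{p, q, r, s, t, u}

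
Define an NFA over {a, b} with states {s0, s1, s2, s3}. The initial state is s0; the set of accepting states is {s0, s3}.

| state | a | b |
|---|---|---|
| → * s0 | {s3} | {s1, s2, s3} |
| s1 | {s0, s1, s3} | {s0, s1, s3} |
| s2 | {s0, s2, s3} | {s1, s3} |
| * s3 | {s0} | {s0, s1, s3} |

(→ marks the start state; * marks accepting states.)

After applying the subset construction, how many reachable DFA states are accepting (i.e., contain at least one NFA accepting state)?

Start state of the DFA: {s0}.
{s0} --a--> {s3}  [new]
{s0} --b--> {s1, s2, s3}  [new]
{s3} --a--> {s0}  [seen]
{s3} --b--> {s0, s1, s3}  [new]
{s1, s2, s3} --a--> {s0, s1, s2, s3}  [new]
{s1, s2, s3} --b--> {s0, s1, s3}  [seen]
{s0, s1, s3} --a--> {s0, s1, s3}  [seen]
{s0, s1, s3} --b--> {s0, s1, s2, s3}  [seen]
{s0, s1, s2, s3} --a--> {s0, s1, s2, s3}  [seen]
{s0, s1, s2, s3} --b--> {s0, s1, s2, s3}  [seen]
Reachable DFA states: {s0}, {s3}, {s1, s2, s3}, {s0, s1, s3}, {s0, s1, s2, s3}.
Accepting DFA states (contain an NFA accepting state): {s0}, {s3}, {s1, s2, s3}, {s0, s1, s3}, {s0, s1, s2, s3}.

5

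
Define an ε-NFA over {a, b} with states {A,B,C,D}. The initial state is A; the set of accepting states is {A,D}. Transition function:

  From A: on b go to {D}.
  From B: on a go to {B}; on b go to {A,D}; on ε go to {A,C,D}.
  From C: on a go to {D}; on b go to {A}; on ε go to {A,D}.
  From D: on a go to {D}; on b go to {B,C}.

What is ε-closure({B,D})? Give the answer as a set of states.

Begin with {B,D}.
B →ε {A,C,D}; add A, C.
ε-closure = {A,B,C,D}.

{A,B,C,D}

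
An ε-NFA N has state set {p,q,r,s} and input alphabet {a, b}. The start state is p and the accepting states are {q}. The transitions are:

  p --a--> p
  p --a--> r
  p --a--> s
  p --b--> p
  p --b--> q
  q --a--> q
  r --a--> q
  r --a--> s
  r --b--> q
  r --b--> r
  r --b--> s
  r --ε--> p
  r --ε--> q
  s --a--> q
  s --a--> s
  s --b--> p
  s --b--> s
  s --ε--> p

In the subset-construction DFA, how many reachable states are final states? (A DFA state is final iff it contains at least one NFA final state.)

2

Start state of the DFA: {p} (ε-closure of the NFA start).
{p} --a--> {p,q,r,s}  [new]
{p} --b--> {p,q}  [new]
{p,q,r,s} --a--> {p,q,r,s}  [seen]
{p,q,r,s} --b--> {p,q,r,s}  [seen]
{p,q} --a--> {p,q,r,s}  [seen]
{p,q} --b--> {p,q}  [seen]
Reachable DFA states: {p}, {p,q,r,s}, {p,q}.
Accepting DFA states (contain an NFA accepting state): {p,q,r,s}, {p,q}.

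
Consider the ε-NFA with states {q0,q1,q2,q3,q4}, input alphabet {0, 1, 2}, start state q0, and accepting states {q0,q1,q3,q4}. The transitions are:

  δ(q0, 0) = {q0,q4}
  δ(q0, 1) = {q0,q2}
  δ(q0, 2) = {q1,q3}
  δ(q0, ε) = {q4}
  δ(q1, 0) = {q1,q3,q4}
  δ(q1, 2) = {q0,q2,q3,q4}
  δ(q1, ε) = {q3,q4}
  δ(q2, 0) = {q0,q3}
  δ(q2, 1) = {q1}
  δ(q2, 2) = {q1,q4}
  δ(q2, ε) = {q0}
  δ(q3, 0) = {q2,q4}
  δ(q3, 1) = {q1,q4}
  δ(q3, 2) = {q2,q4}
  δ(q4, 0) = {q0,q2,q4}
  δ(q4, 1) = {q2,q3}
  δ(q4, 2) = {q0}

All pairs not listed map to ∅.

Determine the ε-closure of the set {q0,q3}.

Begin with {q0,q3}.
q0 →ε {q4}; add q4.
ε-closure = {q0,q3,q4}.

{q0,q3,q4}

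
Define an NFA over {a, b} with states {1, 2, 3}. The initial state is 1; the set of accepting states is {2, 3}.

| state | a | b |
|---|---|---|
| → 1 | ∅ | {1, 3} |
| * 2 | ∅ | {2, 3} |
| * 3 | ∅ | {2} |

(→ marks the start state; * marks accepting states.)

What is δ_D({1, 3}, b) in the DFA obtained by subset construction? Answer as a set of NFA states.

{1, 2, 3}

δ(1,b) = {1, 3}; δ(3,b) = {2}.
Union: {1, 2, 3}.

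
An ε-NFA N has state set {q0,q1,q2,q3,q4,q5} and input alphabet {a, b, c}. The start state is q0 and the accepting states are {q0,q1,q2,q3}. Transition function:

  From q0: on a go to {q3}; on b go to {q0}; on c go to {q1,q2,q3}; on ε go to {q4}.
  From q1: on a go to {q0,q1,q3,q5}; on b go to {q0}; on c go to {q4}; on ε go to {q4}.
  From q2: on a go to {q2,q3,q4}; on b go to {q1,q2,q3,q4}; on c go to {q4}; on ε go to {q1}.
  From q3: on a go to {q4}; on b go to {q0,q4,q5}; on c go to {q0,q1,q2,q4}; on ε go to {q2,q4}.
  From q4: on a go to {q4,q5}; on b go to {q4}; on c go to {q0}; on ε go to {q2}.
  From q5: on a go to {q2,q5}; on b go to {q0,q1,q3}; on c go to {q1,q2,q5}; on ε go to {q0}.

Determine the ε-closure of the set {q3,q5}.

Begin with {q3,q5}.
q3 →ε {q2,q4}; add q2, q4.
q2 →ε {q1}; add q1.
q5 →ε {q0}; add q0.
ε-closure = {q0,q1,q2,q3,q4,q5}.

{q0,q1,q2,q3,q4,q5}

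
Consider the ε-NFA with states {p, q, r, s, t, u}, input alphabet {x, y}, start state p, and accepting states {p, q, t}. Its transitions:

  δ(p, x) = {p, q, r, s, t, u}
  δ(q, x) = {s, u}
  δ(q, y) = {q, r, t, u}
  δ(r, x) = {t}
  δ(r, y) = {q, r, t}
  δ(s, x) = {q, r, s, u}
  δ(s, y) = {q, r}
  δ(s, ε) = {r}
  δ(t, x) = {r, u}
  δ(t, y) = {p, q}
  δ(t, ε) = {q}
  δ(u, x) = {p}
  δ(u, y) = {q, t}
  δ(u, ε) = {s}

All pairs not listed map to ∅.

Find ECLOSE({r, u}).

Begin with {r, u}.
u →ε {s}; add s.
ε-closure = {r, s, u}.

{r, s, u}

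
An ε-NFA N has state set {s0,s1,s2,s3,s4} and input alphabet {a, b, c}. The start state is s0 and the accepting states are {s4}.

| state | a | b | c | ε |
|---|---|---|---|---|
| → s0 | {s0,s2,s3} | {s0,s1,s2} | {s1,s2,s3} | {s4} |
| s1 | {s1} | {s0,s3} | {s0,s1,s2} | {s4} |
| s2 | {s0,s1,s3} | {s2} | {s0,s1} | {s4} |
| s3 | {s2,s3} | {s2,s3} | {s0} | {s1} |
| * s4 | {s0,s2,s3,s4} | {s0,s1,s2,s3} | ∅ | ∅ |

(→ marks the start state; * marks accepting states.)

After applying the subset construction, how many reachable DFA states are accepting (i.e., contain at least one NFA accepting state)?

Start state of the DFA: {s0,s4} (ε-closure of the NFA start).
{s0,s4} --a--> {s0,s1,s2,s3,s4}  [new]
{s0,s4} --b--> {s0,s1,s2,s3,s4}  [seen]
{s0,s4} --c--> {s1,s2,s3,s4}  [new]
{s0,s1,s2,s3,s4} --a--> {s0,s1,s2,s3,s4}  [seen]
{s0,s1,s2,s3,s4} --b--> {s0,s1,s2,s3,s4}  [seen]
{s0,s1,s2,s3,s4} --c--> {s0,s1,s2,s3,s4}  [seen]
{s1,s2,s3,s4} --a--> {s0,s1,s2,s3,s4}  [seen]
{s1,s2,s3,s4} --b--> {s0,s1,s2,s3,s4}  [seen]
{s1,s2,s3,s4} --c--> {s0,s1,s2,s4}  [new]
{s0,s1,s2,s4} --a--> {s0,s1,s2,s3,s4}  [seen]
{s0,s1,s2,s4} --b--> {s0,s1,s2,s3,s4}  [seen]
{s0,s1,s2,s4} --c--> {s0,s1,s2,s3,s4}  [seen]
Reachable DFA states: {s0,s4}, {s0,s1,s2,s3,s4}, {s1,s2,s3,s4}, {s0,s1,s2,s4}.
Accepting DFA states (contain an NFA accepting state): {s0,s4}, {s0,s1,s2,s3,s4}, {s1,s2,s3,s4}, {s0,s1,s2,s4}.

4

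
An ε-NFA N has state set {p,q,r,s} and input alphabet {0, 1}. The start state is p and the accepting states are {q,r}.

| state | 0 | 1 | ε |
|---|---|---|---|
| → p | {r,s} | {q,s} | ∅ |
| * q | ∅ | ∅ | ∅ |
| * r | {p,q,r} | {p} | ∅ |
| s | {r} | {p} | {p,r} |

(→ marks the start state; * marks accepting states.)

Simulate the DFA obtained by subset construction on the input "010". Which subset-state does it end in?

{p,q,r,s}

Start: {p}.
δ(p,0) = {r,s}.
Union: {r,s}.
ε-closure gives {p,r,s}.
After 0: {p,r,s}.
δ(p,1) = {q,s}; δ(r,1) = {p}; δ(s,1) = {p}.
Union: {p,q,s}.
ε-closure gives {p,q,r,s}.
After 1: {p,q,r,s}.
δ(p,0) = {r,s}; δ(q,0) = ∅; δ(r,0) = {p,q,r}; δ(s,0) = {r}.
Union: {p,q,r,s}.
After 0: {p,q,r,s}.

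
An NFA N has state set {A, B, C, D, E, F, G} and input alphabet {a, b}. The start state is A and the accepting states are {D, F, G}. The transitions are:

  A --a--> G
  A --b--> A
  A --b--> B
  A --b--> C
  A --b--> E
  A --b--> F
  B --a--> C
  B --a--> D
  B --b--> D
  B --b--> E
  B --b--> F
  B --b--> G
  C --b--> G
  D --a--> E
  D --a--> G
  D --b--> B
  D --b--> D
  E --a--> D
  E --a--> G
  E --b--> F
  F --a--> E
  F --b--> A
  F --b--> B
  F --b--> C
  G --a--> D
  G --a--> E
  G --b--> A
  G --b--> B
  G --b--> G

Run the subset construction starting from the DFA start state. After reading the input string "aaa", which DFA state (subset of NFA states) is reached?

{D, E, G}

Start: {A}.
δ(A,a) = {G}.
Union: {G}.
After a: {G}.
δ(G,a) = {D, E}.
Union: {D, E}.
After a: {D, E}.
δ(D,a) = {E, G}; δ(E,a) = {D, G}.
Union: {D, E, G}.
After a: {D, E, G}.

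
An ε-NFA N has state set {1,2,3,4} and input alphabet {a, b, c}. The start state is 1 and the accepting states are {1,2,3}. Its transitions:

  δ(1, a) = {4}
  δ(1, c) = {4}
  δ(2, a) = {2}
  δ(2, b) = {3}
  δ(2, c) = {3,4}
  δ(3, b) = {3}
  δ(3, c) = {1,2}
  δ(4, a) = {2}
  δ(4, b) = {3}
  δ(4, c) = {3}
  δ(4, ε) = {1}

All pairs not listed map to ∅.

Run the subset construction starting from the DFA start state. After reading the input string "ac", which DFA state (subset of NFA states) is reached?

{1,3,4}

Start: {1}.
δ(1,a) = {4}.
Union: {4}.
ε-closure gives {1,4}.
After a: {1,4}.
δ(1,c) = {4}; δ(4,c) = {3}.
Union: {3,4}.
ε-closure gives {1,3,4}.
After c: {1,3,4}.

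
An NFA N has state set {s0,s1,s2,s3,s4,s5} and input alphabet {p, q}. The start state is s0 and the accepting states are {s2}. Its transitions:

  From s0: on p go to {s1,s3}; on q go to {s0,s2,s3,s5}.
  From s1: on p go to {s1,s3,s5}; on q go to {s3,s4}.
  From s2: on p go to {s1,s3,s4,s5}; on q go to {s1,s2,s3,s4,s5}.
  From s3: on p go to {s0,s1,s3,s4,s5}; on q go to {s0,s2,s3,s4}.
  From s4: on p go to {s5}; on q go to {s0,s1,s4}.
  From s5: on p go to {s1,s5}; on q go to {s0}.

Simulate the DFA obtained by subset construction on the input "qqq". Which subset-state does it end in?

Start: {s0}.
δ(s0,q) = {s0,s2,s3,s5}.
Union: {s0,s2,s3,s5}.
After q: {s0,s2,s3,s5}.
δ(s0,q) = {s0,s2,s3,s5}; δ(s2,q) = {s1,s2,s3,s4,s5}; δ(s3,q) = {s0,s2,s3,s4}; δ(s5,q) = {s0}.
Union: {s0,s1,s2,s3,s4,s5}.
After q: {s0,s1,s2,s3,s4,s5}.
δ(s0,q) = {s0,s2,s3,s5}; δ(s1,q) = {s3,s4}; δ(s2,q) = {s1,s2,s3,s4,s5}; δ(s3,q) = {s0,s2,s3,s4}; δ(s4,q) = {s0,s1,s4}; δ(s5,q) = {s0}.
Union: {s0,s1,s2,s3,s4,s5}.
After q: {s0,s1,s2,s3,s4,s5}.

{s0,s1,s2,s3,s4,s5}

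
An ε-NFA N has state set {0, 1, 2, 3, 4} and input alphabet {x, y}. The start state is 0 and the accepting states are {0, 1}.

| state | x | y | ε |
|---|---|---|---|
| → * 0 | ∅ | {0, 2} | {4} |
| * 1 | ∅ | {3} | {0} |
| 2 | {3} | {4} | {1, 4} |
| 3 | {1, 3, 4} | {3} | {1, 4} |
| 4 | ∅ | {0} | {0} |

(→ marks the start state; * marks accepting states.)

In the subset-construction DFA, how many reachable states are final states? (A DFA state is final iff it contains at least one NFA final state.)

4

Start state of the DFA: {0, 4} (ε-closure of the NFA start).
{0, 4} --x--> ∅  [new]
{0, 4} --y--> {0, 1, 2, 4}  [new]
∅ --x--> ∅  [seen]
∅ --y--> ∅  [seen]
{0, 1, 2, 4} --x--> {0, 1, 3, 4}  [new]
{0, 1, 2, 4} --y--> {0, 1, 2, 3, 4}  [new]
{0, 1, 3, 4} --x--> {0, 1, 3, 4}  [seen]
{0, 1, 3, 4} --y--> {0, 1, 2, 3, 4}  [seen]
{0, 1, 2, 3, 4} --x--> {0, 1, 3, 4}  [seen]
{0, 1, 2, 3, 4} --y--> {0, 1, 2, 3, 4}  [seen]
Reachable DFA states: {0, 4}, ∅, {0, 1, 2, 4}, {0, 1, 3, 4}, {0, 1, 2, 3, 4}.
Accepting DFA states (contain an NFA accepting state): {0, 4}, {0, 1, 2, 4}, {0, 1, 3, 4}, {0, 1, 2, 3, 4}.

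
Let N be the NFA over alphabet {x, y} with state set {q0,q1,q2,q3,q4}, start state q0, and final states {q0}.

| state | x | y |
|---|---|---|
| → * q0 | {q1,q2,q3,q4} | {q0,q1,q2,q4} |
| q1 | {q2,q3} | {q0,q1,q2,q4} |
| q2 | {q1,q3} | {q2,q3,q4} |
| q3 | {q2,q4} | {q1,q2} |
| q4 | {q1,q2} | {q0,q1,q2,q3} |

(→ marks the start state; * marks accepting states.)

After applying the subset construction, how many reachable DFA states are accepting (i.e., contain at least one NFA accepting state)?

3

Start state of the DFA: {q0}.
{q0} --x--> {q1,q2,q3,q4}  [new]
{q0} --y--> {q0,q1,q2,q4}  [new]
{q1,q2,q3,q4} --x--> {q1,q2,q3,q4}  [seen]
{q1,q2,q3,q4} --y--> {q0,q1,q2,q3,q4}  [new]
{q0,q1,q2,q4} --x--> {q1,q2,q3,q4}  [seen]
{q0,q1,q2,q4} --y--> {q0,q1,q2,q3,q4}  [seen]
{q0,q1,q2,q3,q4} --x--> {q1,q2,q3,q4}  [seen]
{q0,q1,q2,q3,q4} --y--> {q0,q1,q2,q3,q4}  [seen]
Reachable DFA states: {q0}, {q1,q2,q3,q4}, {q0,q1,q2,q4}, {q0,q1,q2,q3,q4}.
Accepting DFA states (contain an NFA accepting state): {q0}, {q0,q1,q2,q4}, {q0,q1,q2,q3,q4}.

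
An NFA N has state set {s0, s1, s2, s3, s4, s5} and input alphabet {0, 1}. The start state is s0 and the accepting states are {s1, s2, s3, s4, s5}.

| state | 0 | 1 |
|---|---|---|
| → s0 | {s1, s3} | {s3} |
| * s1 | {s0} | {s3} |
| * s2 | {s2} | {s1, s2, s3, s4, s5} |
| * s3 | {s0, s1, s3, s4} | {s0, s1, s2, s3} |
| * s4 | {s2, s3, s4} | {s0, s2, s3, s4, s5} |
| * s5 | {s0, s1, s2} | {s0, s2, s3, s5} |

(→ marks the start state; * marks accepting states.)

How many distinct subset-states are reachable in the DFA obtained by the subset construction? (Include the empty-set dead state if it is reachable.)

7

Start state of the DFA: {s0}.
{s0} --0--> {s1, s3}  [new]
{s0} --1--> {s3}  [new]
{s1, s3} --0--> {s0, s1, s3, s4}  [new]
{s1, s3} --1--> {s0, s1, s2, s3}  [new]
{s3} --0--> {s0, s1, s3, s4}  [seen]
{s3} --1--> {s0, s1, s2, s3}  [seen]
{s0, s1, s3, s4} --0--> {s0, s1, s2, s3, s4}  [new]
{s0, s1, s3, s4} --1--> {s0, s1, s2, s3, s4, s5}  [new]
{s0, s1, s2, s3} --0--> {s0, s1, s2, s3, s4}  [seen]
{s0, s1, s2, s3} --1--> {s0, s1, s2, s3, s4, s5}  [seen]
{s0, s1, s2, s3, s4} --0--> {s0, s1, s2, s3, s4}  [seen]
{s0, s1, s2, s3, s4} --1--> {s0, s1, s2, s3, s4, s5}  [seen]
{s0, s1, s2, s3, s4, s5} --0--> {s0, s1, s2, s3, s4}  [seen]
{s0, s1, s2, s3, s4, s5} --1--> {s0, s1, s2, s3, s4, s5}  [seen]
Reachable DFA states: {s0}, {s1, s3}, {s3}, {s0, s1, s3, s4}, {s0, s1, s2, s3}, {s0, s1, s2, s3, s4}, {s0, s1, s2, s3, s4, s5}.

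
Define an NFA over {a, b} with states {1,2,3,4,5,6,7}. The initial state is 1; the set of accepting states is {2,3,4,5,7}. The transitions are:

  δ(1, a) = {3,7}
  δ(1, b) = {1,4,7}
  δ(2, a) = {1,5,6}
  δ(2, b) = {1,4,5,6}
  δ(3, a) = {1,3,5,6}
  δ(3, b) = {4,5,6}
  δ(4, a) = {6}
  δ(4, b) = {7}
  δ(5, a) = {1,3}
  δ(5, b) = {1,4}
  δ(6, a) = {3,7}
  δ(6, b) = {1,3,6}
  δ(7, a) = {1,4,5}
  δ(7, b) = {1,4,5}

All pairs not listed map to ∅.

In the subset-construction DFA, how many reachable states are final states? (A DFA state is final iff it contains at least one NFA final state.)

Start state of the DFA: {1}.
{1} --a--> {3,7}  [new]
{1} --b--> {1,4,7}  [new]
{3,7} --a--> {1,3,4,5,6}  [new]
{3,7} --b--> {1,4,5,6}  [new]
{1,4,7} --a--> {1,3,4,5,6,7}  [new]
{1,4,7} --b--> {1,4,5,7}  [new]
{1,3,4,5,6} --a--> {1,3,5,6,7}  [new]
{1,3,4,5,6} --b--> {1,3,4,5,6,7}  [seen]
{1,4,5,6} --a--> {1,3,6,7}  [new]
{1,4,5,6} --b--> {1,3,4,6,7}  [new]
{1,3,4,5,6,7} --a--> {1,3,4,5,6,7}  [seen]
{1,3,4,5,6,7} --b--> {1,3,4,5,6,7}  [seen]
{1,4,5,7} --a--> {1,3,4,5,6,7}  [seen]
{1,4,5,7} --b--> {1,4,5,7}  [seen]
{1,3,5,6,7} --a--> {1,3,4,5,6,7}  [seen]
{1,3,5,6,7} --b--> {1,3,4,5,6,7}  [seen]
{1,3,6,7} --a--> {1,3,4,5,6,7}  [seen]
{1,3,6,7} --b--> {1,3,4,5,6,7}  [seen]
{1,3,4,6,7} --a--> {1,3,4,5,6,7}  [seen]
{1,3,4,6,7} --b--> {1,3,4,5,6,7}  [seen]
Reachable DFA states: {1}, {3,7}, {1,4,7}, {1,3,4,5,6}, {1,4,5,6}, {1,3,4,5,6,7}, {1,4,5,7}, {1,3,5,6,7}, {1,3,6,7}, {1,3,4,6,7}.
Accepting DFA states (contain an NFA accepting state): {3,7}, {1,4,7}, {1,3,4,5,6}, {1,4,5,6}, {1,3,4,5,6,7}, {1,4,5,7}, {1,3,5,6,7}, {1,3,6,7}, {1,3,4,6,7}.

9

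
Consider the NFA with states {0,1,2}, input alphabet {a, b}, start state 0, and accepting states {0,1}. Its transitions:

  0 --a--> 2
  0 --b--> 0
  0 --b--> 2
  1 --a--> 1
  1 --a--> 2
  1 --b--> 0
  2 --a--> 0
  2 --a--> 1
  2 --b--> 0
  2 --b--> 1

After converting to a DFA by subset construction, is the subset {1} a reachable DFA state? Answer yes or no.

no

Start state of the DFA: {0}.
{0} --a--> {2}  [new]
{0} --b--> {0,2}  [new]
{2} --a--> {0,1}  [new]
{2} --b--> {0,1}  [seen]
{0,2} --a--> {0,1,2}  [new]
{0,2} --b--> {0,1,2}  [seen]
{0,1} --a--> {1,2}  [new]
{0,1} --b--> {0,2}  [seen]
{0,1,2} --a--> {0,1,2}  [seen]
{0,1,2} --b--> {0,1,2}  [seen]
{1,2} --a--> {0,1,2}  [seen]
{1,2} --b--> {0,1}  [seen]
Reachable DFA states: {0}, {2}, {0,2}, {0,1}, {0,1,2}, {1,2}.
{1} is not among them.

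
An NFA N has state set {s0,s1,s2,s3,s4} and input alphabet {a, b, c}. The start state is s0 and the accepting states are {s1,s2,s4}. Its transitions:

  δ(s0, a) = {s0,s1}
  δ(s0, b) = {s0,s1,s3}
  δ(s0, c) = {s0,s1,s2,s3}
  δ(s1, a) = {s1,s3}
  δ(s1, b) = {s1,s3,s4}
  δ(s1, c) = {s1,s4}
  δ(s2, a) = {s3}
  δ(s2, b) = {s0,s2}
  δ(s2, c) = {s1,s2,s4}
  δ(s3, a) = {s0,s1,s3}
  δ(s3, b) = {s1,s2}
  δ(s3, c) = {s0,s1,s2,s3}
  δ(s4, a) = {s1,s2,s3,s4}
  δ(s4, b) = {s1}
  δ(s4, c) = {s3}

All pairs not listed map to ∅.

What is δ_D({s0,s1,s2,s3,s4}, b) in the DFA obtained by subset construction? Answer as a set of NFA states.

δ(s0,b) = {s0,s1,s3}; δ(s1,b) = {s1,s3,s4}; δ(s2,b) = {s0,s2}; δ(s3,b) = {s1,s2}; δ(s4,b) = {s1}.
Union: {s0,s1,s2,s3,s4}.

{s0,s1,s2,s3,s4}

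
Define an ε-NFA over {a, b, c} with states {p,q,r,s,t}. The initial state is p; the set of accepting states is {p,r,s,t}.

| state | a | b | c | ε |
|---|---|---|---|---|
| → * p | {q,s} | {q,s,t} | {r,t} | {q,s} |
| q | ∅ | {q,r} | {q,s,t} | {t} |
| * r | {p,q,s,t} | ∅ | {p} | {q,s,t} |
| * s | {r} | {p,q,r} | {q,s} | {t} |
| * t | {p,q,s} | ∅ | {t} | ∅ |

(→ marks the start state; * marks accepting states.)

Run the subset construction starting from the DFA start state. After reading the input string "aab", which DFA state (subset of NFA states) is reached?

{p,q,r,s,t}

Start: {p,q,s,t}.
δ(p,a) = {q,s}; δ(q,a) = ∅; δ(s,a) = {r}; δ(t,a) = {p,q,s}.
Union: {p,q,r,s}.
ε-closure gives {p,q,r,s,t}.
After a: {p,q,r,s,t}.
δ(p,a) = {q,s}; δ(q,a) = ∅; δ(r,a) = {p,q,s,t}; δ(s,a) = {r}; δ(t,a) = {p,q,s}.
Union: {p,q,r,s,t}.
After a: {p,q,r,s,t}.
δ(p,b) = {q,s,t}; δ(q,b) = {q,r}; δ(r,b) = ∅; δ(s,b) = {p,q,r}; δ(t,b) = ∅.
Union: {p,q,r,s,t}.
After b: {p,q,r,s,t}.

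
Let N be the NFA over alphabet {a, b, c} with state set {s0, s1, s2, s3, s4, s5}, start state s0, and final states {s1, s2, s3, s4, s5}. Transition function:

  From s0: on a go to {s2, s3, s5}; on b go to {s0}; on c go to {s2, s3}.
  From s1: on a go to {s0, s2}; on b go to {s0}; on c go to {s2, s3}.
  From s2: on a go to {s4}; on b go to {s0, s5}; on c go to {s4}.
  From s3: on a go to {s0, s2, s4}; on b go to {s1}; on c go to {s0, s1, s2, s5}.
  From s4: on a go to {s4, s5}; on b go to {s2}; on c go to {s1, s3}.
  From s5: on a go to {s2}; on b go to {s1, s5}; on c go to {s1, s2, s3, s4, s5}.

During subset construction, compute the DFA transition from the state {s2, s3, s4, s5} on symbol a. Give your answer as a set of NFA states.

{s0, s2, s4, s5}

δ(s2,a) = {s4}; δ(s3,a) = {s0, s2, s4}; δ(s4,a) = {s4, s5}; δ(s5,a) = {s2}.
Union: {s0, s2, s4, s5}.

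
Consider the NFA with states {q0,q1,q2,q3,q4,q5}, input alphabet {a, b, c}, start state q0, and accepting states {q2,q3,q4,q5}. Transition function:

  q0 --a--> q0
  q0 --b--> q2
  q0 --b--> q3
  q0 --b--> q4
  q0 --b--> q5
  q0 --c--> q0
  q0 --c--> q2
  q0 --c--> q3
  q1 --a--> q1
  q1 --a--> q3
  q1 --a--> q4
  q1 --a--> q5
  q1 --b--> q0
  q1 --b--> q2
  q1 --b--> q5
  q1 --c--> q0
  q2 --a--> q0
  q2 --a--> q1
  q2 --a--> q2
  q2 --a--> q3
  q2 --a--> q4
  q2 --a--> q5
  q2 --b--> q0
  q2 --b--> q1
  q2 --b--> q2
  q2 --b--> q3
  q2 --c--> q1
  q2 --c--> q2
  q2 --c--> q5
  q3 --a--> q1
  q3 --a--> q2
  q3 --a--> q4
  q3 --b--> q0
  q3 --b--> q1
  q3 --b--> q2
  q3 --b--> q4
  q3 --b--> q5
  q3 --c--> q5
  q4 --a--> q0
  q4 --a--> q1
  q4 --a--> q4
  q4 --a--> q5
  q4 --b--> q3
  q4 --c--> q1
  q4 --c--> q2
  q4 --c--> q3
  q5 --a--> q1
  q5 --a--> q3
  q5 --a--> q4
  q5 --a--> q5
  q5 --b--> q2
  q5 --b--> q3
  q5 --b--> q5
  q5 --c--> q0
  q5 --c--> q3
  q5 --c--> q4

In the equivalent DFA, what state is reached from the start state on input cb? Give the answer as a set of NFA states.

{q0,q1,q2,q3,q4,q5}

Start: {q0}.
δ(q0,c) = {q0,q2,q3}.
Union: {q0,q2,q3}.
After c: {q0,q2,q3}.
δ(q0,b) = {q2,q3,q4,q5}; δ(q2,b) = {q0,q1,q2,q3}; δ(q3,b) = {q0,q1,q2,q4,q5}.
Union: {q0,q1,q2,q3,q4,q5}.
After b: {q0,q1,q2,q3,q4,q5}.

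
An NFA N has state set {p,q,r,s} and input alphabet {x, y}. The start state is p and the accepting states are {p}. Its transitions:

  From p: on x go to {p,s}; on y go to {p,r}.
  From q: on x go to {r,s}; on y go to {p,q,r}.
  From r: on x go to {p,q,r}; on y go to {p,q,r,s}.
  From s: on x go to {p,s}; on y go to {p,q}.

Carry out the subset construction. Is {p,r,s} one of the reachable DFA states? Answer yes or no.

no

Start state of the DFA: {p}.
{p} --x--> {p,s}  [new]
{p} --y--> {p,r}  [new]
{p,s} --x--> {p,s}  [seen]
{p,s} --y--> {p,q,r}  [new]
{p,r} --x--> {p,q,r,s}  [new]
{p,r} --y--> {p,q,r,s}  [seen]
{p,q,r} --x--> {p,q,r,s}  [seen]
{p,q,r} --y--> {p,q,r,s}  [seen]
{p,q,r,s} --x--> {p,q,r,s}  [seen]
{p,q,r,s} --y--> {p,q,r,s}  [seen]
Reachable DFA states: {p}, {p,s}, {p,r}, {p,q,r}, {p,q,r,s}.
{p,r,s} is not among them.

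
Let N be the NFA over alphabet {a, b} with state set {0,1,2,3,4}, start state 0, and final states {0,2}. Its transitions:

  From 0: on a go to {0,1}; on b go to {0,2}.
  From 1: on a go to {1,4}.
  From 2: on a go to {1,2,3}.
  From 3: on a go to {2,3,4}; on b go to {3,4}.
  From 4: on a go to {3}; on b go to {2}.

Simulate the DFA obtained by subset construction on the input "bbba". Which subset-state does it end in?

{0,1,2,3}

Start: {0}.
δ(0,b) = {0,2}.
Union: {0,2}.
After b: {0,2}.
δ(0,b) = {0,2}; δ(2,b) = ∅.
Union: {0,2}.
After b: {0,2}.
δ(0,b) = {0,2}; δ(2,b) = ∅.
Union: {0,2}.
After b: {0,2}.
δ(0,a) = {0,1}; δ(2,a) = {1,2,3}.
Union: {0,1,2,3}.
After a: {0,1,2,3}.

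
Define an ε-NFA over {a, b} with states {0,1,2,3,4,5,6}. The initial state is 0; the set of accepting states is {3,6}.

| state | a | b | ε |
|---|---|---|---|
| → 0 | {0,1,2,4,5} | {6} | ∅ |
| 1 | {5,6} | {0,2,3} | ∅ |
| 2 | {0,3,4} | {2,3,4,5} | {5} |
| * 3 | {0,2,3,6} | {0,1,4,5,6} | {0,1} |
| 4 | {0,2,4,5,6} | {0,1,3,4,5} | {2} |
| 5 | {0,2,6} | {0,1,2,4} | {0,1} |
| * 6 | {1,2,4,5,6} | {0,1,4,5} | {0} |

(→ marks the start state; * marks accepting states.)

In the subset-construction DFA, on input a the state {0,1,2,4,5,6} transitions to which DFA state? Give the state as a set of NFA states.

{0,1,2,3,4,5,6}

δ(0,a) = {0,1,2,4,5}; δ(1,a) = {5,6}; δ(2,a) = {0,3,4}; δ(4,a) = {0,2,4,5,6}; δ(5,a) = {0,2,6}; δ(6,a) = {1,2,4,5,6}.
Union: {0,1,2,3,4,5,6}.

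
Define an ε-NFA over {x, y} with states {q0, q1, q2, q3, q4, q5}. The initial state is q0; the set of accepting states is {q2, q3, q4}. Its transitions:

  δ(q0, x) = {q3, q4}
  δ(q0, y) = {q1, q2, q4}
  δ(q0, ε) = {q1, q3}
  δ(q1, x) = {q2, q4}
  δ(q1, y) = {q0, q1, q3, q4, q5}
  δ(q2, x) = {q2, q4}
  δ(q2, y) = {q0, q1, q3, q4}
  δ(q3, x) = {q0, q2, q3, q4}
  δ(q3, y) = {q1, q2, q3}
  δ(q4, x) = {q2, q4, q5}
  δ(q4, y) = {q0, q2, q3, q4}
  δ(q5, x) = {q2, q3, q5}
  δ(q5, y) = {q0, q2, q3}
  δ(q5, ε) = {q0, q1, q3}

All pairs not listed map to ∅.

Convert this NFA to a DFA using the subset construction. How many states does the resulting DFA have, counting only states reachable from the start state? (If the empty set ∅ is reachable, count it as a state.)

Start state of the DFA: {q0, q1, q3} (ε-closure of the NFA start).
{q0, q1, q3} --x--> {q0, q1, q2, q3, q4}  [new]
{q0, q1, q3} --y--> {q0, q1, q2, q3, q4, q5}  [new]
{q0, q1, q2, q3, q4} --x--> {q0, q1, q2, q3, q4, q5}  [seen]
{q0, q1, q2, q3, q4} --y--> {q0, q1, q2, q3, q4, q5}  [seen]
{q0, q1, q2, q3, q4, q5} --x--> {q0, q1, q2, q3, q4, q5}  [seen]
{q0, q1, q2, q3, q4, q5} --y--> {q0, q1, q2, q3, q4, q5}  [seen]
Reachable DFA states: {q0, q1, q3}, {q0, q1, q2, q3, q4}, {q0, q1, q2, q3, q4, q5}.

3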